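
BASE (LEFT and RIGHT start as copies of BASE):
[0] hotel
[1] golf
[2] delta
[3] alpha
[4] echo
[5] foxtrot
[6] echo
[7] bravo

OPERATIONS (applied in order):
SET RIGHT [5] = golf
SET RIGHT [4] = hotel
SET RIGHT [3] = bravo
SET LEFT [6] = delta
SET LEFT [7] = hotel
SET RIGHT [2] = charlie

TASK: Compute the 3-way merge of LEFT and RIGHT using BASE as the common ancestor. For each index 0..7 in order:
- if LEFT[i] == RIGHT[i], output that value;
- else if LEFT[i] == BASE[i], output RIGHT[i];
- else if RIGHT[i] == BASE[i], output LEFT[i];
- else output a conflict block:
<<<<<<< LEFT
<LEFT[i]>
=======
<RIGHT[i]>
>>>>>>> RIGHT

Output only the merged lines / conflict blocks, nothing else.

Answer: hotel
golf
charlie
bravo
hotel
golf
delta
hotel

Derivation:
Final LEFT:  [hotel, golf, delta, alpha, echo, foxtrot, delta, hotel]
Final RIGHT: [hotel, golf, charlie, bravo, hotel, golf, echo, bravo]
i=0: L=hotel R=hotel -> agree -> hotel
i=1: L=golf R=golf -> agree -> golf
i=2: L=delta=BASE, R=charlie -> take RIGHT -> charlie
i=3: L=alpha=BASE, R=bravo -> take RIGHT -> bravo
i=4: L=echo=BASE, R=hotel -> take RIGHT -> hotel
i=5: L=foxtrot=BASE, R=golf -> take RIGHT -> golf
i=6: L=delta, R=echo=BASE -> take LEFT -> delta
i=7: L=hotel, R=bravo=BASE -> take LEFT -> hotel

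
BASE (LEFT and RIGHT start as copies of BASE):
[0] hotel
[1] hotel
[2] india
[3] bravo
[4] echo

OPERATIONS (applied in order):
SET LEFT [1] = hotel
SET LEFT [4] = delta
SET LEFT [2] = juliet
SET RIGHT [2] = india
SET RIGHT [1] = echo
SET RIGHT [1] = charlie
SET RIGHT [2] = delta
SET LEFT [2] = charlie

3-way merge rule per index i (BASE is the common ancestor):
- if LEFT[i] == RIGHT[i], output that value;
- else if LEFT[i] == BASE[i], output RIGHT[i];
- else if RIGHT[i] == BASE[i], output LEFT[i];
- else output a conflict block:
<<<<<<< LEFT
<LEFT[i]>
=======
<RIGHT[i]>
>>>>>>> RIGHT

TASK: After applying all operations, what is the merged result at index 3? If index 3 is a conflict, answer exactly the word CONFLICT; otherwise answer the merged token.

Answer: bravo

Derivation:
Final LEFT:  [hotel, hotel, charlie, bravo, delta]
Final RIGHT: [hotel, charlie, delta, bravo, echo]
i=0: L=hotel R=hotel -> agree -> hotel
i=1: L=hotel=BASE, R=charlie -> take RIGHT -> charlie
i=2: BASE=india L=charlie R=delta all differ -> CONFLICT
i=3: L=bravo R=bravo -> agree -> bravo
i=4: L=delta, R=echo=BASE -> take LEFT -> delta
Index 3 -> bravo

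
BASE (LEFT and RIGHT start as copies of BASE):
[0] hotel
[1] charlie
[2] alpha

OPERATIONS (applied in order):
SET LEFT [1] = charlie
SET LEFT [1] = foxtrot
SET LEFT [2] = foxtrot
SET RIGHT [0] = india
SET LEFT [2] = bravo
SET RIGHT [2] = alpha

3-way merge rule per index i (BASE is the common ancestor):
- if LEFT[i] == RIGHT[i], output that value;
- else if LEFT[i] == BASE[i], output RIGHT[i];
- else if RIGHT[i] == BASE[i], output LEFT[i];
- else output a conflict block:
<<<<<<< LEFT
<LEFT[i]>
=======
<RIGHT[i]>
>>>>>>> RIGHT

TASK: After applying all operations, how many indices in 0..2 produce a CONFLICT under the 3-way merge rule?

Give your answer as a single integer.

Answer: 0

Derivation:
Final LEFT:  [hotel, foxtrot, bravo]
Final RIGHT: [india, charlie, alpha]
i=0: L=hotel=BASE, R=india -> take RIGHT -> india
i=1: L=foxtrot, R=charlie=BASE -> take LEFT -> foxtrot
i=2: L=bravo, R=alpha=BASE -> take LEFT -> bravo
Conflict count: 0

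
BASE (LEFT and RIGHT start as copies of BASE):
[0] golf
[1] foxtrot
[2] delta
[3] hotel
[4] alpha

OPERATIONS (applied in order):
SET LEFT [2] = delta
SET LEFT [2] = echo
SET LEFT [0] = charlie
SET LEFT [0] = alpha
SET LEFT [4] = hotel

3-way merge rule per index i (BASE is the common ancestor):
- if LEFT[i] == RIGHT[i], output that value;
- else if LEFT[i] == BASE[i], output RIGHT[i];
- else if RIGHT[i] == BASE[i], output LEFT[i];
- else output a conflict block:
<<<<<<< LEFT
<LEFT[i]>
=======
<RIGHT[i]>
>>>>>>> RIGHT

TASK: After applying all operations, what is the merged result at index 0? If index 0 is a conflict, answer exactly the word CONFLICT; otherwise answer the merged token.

Answer: alpha

Derivation:
Final LEFT:  [alpha, foxtrot, echo, hotel, hotel]
Final RIGHT: [golf, foxtrot, delta, hotel, alpha]
i=0: L=alpha, R=golf=BASE -> take LEFT -> alpha
i=1: L=foxtrot R=foxtrot -> agree -> foxtrot
i=2: L=echo, R=delta=BASE -> take LEFT -> echo
i=3: L=hotel R=hotel -> agree -> hotel
i=4: L=hotel, R=alpha=BASE -> take LEFT -> hotel
Index 0 -> alpha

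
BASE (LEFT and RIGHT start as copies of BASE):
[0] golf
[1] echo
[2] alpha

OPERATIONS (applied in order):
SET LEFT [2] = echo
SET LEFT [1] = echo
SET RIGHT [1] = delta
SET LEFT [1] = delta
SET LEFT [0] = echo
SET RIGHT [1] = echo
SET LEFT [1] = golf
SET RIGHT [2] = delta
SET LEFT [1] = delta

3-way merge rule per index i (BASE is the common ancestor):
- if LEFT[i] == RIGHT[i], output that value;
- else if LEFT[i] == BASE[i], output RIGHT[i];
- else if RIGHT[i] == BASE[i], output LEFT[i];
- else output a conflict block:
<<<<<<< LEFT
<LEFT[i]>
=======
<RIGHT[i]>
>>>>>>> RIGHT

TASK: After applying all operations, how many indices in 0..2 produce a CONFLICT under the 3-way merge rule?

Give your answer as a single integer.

Answer: 1

Derivation:
Final LEFT:  [echo, delta, echo]
Final RIGHT: [golf, echo, delta]
i=0: L=echo, R=golf=BASE -> take LEFT -> echo
i=1: L=delta, R=echo=BASE -> take LEFT -> delta
i=2: BASE=alpha L=echo R=delta all differ -> CONFLICT
Conflict count: 1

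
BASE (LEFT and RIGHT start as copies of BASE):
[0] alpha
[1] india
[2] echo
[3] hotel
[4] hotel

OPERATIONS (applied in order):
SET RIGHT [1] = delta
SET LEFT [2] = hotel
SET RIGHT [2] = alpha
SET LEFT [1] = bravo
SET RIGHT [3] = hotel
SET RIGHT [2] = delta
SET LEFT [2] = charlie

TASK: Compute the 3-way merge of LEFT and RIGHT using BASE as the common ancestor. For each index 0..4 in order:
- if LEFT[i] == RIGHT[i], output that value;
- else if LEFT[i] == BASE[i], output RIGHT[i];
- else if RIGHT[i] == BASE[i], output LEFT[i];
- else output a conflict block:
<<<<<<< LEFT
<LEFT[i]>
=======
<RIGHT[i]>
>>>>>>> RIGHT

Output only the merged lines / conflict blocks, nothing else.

Answer: alpha
<<<<<<< LEFT
bravo
=======
delta
>>>>>>> RIGHT
<<<<<<< LEFT
charlie
=======
delta
>>>>>>> RIGHT
hotel
hotel

Derivation:
Final LEFT:  [alpha, bravo, charlie, hotel, hotel]
Final RIGHT: [alpha, delta, delta, hotel, hotel]
i=0: L=alpha R=alpha -> agree -> alpha
i=1: BASE=india L=bravo R=delta all differ -> CONFLICT
i=2: BASE=echo L=charlie R=delta all differ -> CONFLICT
i=3: L=hotel R=hotel -> agree -> hotel
i=4: L=hotel R=hotel -> agree -> hotel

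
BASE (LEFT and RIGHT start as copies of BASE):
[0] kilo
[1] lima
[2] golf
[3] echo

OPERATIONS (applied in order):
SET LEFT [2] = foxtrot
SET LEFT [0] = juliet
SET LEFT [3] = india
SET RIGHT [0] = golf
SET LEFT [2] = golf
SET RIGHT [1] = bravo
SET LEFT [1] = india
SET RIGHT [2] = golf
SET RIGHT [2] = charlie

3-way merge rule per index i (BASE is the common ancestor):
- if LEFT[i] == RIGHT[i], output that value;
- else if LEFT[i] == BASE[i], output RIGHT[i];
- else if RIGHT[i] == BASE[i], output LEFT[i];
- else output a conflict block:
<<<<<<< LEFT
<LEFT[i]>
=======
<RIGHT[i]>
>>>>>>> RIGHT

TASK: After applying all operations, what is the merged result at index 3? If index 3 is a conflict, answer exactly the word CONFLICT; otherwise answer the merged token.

Final LEFT:  [juliet, india, golf, india]
Final RIGHT: [golf, bravo, charlie, echo]
i=0: BASE=kilo L=juliet R=golf all differ -> CONFLICT
i=1: BASE=lima L=india R=bravo all differ -> CONFLICT
i=2: L=golf=BASE, R=charlie -> take RIGHT -> charlie
i=3: L=india, R=echo=BASE -> take LEFT -> india
Index 3 -> india

Answer: india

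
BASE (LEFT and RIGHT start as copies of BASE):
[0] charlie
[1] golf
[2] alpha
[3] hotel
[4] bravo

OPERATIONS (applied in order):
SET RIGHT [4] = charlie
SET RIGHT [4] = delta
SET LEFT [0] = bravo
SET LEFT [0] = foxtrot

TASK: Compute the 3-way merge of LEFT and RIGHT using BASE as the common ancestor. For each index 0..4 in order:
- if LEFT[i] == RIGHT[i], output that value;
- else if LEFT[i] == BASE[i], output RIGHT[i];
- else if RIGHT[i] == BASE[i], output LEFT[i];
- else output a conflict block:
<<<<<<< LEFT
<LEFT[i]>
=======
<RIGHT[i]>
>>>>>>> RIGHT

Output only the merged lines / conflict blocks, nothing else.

Answer: foxtrot
golf
alpha
hotel
delta

Derivation:
Final LEFT:  [foxtrot, golf, alpha, hotel, bravo]
Final RIGHT: [charlie, golf, alpha, hotel, delta]
i=0: L=foxtrot, R=charlie=BASE -> take LEFT -> foxtrot
i=1: L=golf R=golf -> agree -> golf
i=2: L=alpha R=alpha -> agree -> alpha
i=3: L=hotel R=hotel -> agree -> hotel
i=4: L=bravo=BASE, R=delta -> take RIGHT -> delta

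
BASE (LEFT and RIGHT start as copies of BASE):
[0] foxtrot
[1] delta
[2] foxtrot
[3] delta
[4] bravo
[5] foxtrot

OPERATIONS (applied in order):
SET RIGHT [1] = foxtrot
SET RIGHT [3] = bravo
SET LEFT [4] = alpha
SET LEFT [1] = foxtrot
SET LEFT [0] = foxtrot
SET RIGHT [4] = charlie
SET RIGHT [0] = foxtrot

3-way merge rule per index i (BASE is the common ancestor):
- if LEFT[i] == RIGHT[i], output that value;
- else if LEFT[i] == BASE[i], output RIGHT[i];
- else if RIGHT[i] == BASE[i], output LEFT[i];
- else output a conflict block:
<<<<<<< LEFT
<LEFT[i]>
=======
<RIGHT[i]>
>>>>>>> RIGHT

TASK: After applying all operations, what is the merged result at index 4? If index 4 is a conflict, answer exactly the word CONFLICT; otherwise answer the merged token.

Final LEFT:  [foxtrot, foxtrot, foxtrot, delta, alpha, foxtrot]
Final RIGHT: [foxtrot, foxtrot, foxtrot, bravo, charlie, foxtrot]
i=0: L=foxtrot R=foxtrot -> agree -> foxtrot
i=1: L=foxtrot R=foxtrot -> agree -> foxtrot
i=2: L=foxtrot R=foxtrot -> agree -> foxtrot
i=3: L=delta=BASE, R=bravo -> take RIGHT -> bravo
i=4: BASE=bravo L=alpha R=charlie all differ -> CONFLICT
i=5: L=foxtrot R=foxtrot -> agree -> foxtrot
Index 4 -> CONFLICT

Answer: CONFLICT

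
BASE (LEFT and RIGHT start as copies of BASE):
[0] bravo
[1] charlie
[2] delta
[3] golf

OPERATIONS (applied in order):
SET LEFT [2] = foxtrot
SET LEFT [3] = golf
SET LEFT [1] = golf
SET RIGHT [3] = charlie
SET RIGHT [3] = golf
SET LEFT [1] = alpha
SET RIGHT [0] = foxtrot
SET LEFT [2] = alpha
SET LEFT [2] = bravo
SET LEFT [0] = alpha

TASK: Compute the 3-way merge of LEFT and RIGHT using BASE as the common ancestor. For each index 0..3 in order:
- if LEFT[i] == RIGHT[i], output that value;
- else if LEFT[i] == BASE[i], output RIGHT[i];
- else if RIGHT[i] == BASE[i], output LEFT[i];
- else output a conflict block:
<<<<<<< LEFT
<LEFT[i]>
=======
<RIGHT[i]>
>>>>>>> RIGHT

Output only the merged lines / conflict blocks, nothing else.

Final LEFT:  [alpha, alpha, bravo, golf]
Final RIGHT: [foxtrot, charlie, delta, golf]
i=0: BASE=bravo L=alpha R=foxtrot all differ -> CONFLICT
i=1: L=alpha, R=charlie=BASE -> take LEFT -> alpha
i=2: L=bravo, R=delta=BASE -> take LEFT -> bravo
i=3: L=golf R=golf -> agree -> golf

Answer: <<<<<<< LEFT
alpha
=======
foxtrot
>>>>>>> RIGHT
alpha
bravo
golf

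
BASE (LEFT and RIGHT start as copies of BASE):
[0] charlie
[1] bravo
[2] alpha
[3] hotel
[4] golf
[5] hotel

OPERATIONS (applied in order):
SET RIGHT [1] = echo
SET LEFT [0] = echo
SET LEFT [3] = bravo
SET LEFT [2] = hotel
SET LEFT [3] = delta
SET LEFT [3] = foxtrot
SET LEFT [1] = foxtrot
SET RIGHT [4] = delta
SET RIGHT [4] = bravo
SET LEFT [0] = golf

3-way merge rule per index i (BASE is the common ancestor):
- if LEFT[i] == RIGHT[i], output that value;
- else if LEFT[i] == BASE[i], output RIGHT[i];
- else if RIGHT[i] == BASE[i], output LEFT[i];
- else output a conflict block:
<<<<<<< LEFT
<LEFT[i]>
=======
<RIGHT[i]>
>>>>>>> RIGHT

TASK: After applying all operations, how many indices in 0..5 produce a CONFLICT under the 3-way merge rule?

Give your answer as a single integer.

Final LEFT:  [golf, foxtrot, hotel, foxtrot, golf, hotel]
Final RIGHT: [charlie, echo, alpha, hotel, bravo, hotel]
i=0: L=golf, R=charlie=BASE -> take LEFT -> golf
i=1: BASE=bravo L=foxtrot R=echo all differ -> CONFLICT
i=2: L=hotel, R=alpha=BASE -> take LEFT -> hotel
i=3: L=foxtrot, R=hotel=BASE -> take LEFT -> foxtrot
i=4: L=golf=BASE, R=bravo -> take RIGHT -> bravo
i=5: L=hotel R=hotel -> agree -> hotel
Conflict count: 1

Answer: 1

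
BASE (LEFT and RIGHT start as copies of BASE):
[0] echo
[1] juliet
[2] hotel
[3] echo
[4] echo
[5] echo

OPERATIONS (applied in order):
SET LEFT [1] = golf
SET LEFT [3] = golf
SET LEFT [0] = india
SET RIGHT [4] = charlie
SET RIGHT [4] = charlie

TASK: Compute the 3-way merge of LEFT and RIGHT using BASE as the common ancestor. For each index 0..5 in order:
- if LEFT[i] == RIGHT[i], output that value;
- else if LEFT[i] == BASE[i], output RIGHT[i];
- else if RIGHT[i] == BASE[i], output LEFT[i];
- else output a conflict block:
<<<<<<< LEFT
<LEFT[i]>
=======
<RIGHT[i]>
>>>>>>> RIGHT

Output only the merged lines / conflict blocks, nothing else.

Answer: india
golf
hotel
golf
charlie
echo

Derivation:
Final LEFT:  [india, golf, hotel, golf, echo, echo]
Final RIGHT: [echo, juliet, hotel, echo, charlie, echo]
i=0: L=india, R=echo=BASE -> take LEFT -> india
i=1: L=golf, R=juliet=BASE -> take LEFT -> golf
i=2: L=hotel R=hotel -> agree -> hotel
i=3: L=golf, R=echo=BASE -> take LEFT -> golf
i=4: L=echo=BASE, R=charlie -> take RIGHT -> charlie
i=5: L=echo R=echo -> agree -> echo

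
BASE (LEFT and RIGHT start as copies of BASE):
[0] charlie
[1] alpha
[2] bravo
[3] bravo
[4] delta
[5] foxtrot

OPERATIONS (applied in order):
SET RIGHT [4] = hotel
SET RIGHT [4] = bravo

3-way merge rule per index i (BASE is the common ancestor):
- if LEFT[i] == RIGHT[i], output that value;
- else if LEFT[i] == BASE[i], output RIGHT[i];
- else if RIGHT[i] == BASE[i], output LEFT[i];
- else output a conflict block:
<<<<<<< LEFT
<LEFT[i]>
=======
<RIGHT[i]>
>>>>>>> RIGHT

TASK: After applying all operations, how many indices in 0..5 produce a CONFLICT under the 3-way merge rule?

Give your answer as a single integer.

Answer: 0

Derivation:
Final LEFT:  [charlie, alpha, bravo, bravo, delta, foxtrot]
Final RIGHT: [charlie, alpha, bravo, bravo, bravo, foxtrot]
i=0: L=charlie R=charlie -> agree -> charlie
i=1: L=alpha R=alpha -> agree -> alpha
i=2: L=bravo R=bravo -> agree -> bravo
i=3: L=bravo R=bravo -> agree -> bravo
i=4: L=delta=BASE, R=bravo -> take RIGHT -> bravo
i=5: L=foxtrot R=foxtrot -> agree -> foxtrot
Conflict count: 0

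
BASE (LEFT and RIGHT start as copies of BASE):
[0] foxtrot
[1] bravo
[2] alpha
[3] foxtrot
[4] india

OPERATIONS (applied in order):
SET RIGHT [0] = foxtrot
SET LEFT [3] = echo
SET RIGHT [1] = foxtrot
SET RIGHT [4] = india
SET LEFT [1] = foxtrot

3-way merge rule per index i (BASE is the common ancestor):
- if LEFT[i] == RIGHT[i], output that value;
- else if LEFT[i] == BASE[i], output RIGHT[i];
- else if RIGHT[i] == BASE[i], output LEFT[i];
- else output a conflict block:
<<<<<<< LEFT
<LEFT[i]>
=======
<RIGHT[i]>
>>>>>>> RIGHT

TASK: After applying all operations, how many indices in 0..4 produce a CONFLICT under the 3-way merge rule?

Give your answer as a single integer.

Answer: 0

Derivation:
Final LEFT:  [foxtrot, foxtrot, alpha, echo, india]
Final RIGHT: [foxtrot, foxtrot, alpha, foxtrot, india]
i=0: L=foxtrot R=foxtrot -> agree -> foxtrot
i=1: L=foxtrot R=foxtrot -> agree -> foxtrot
i=2: L=alpha R=alpha -> agree -> alpha
i=3: L=echo, R=foxtrot=BASE -> take LEFT -> echo
i=4: L=india R=india -> agree -> india
Conflict count: 0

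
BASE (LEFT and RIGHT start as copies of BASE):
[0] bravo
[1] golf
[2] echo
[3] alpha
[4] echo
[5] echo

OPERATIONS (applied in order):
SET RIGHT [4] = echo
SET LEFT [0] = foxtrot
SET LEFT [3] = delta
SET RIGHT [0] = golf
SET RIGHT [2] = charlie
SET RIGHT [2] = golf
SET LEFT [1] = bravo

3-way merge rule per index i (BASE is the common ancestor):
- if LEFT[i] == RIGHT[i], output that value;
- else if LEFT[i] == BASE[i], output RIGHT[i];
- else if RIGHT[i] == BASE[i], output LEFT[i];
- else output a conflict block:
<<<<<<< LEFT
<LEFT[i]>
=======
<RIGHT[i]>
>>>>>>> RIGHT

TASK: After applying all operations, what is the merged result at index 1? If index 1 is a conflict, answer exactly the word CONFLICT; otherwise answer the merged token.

Answer: bravo

Derivation:
Final LEFT:  [foxtrot, bravo, echo, delta, echo, echo]
Final RIGHT: [golf, golf, golf, alpha, echo, echo]
i=0: BASE=bravo L=foxtrot R=golf all differ -> CONFLICT
i=1: L=bravo, R=golf=BASE -> take LEFT -> bravo
i=2: L=echo=BASE, R=golf -> take RIGHT -> golf
i=3: L=delta, R=alpha=BASE -> take LEFT -> delta
i=4: L=echo R=echo -> agree -> echo
i=5: L=echo R=echo -> agree -> echo
Index 1 -> bravo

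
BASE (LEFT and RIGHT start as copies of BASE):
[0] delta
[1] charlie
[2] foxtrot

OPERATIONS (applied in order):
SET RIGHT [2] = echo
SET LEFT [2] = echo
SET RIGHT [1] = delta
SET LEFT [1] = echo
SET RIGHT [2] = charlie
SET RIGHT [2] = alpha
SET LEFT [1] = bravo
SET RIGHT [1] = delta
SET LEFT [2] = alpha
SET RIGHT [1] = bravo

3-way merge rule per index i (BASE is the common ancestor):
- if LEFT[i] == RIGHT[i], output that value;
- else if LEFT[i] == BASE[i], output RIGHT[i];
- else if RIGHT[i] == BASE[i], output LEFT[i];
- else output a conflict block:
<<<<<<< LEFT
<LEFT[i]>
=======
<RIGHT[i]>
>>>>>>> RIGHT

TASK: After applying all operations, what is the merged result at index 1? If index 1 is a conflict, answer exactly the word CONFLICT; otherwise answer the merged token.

Final LEFT:  [delta, bravo, alpha]
Final RIGHT: [delta, bravo, alpha]
i=0: L=delta R=delta -> agree -> delta
i=1: L=bravo R=bravo -> agree -> bravo
i=2: L=alpha R=alpha -> agree -> alpha
Index 1 -> bravo

Answer: bravo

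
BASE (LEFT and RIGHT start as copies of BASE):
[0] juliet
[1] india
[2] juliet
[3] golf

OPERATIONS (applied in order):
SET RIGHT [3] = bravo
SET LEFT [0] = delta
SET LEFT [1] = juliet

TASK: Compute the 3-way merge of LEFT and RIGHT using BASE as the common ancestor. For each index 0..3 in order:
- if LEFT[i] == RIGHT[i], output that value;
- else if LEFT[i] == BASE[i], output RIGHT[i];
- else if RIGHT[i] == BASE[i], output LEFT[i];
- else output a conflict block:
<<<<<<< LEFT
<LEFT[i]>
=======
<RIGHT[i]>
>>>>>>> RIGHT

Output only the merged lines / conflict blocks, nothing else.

Answer: delta
juliet
juliet
bravo

Derivation:
Final LEFT:  [delta, juliet, juliet, golf]
Final RIGHT: [juliet, india, juliet, bravo]
i=0: L=delta, R=juliet=BASE -> take LEFT -> delta
i=1: L=juliet, R=india=BASE -> take LEFT -> juliet
i=2: L=juliet R=juliet -> agree -> juliet
i=3: L=golf=BASE, R=bravo -> take RIGHT -> bravo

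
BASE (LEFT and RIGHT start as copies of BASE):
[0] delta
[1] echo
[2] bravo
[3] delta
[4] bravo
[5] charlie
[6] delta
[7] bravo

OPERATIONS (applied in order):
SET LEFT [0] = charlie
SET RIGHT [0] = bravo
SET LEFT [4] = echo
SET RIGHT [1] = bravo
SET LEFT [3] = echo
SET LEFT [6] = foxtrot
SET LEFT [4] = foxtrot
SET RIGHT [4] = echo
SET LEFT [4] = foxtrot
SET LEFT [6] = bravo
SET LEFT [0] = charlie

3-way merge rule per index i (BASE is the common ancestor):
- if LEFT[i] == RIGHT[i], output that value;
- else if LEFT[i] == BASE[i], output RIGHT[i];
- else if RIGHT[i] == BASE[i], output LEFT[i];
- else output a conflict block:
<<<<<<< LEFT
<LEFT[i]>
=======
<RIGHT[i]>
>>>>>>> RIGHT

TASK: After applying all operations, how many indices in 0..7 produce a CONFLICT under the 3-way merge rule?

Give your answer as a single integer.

Answer: 2

Derivation:
Final LEFT:  [charlie, echo, bravo, echo, foxtrot, charlie, bravo, bravo]
Final RIGHT: [bravo, bravo, bravo, delta, echo, charlie, delta, bravo]
i=0: BASE=delta L=charlie R=bravo all differ -> CONFLICT
i=1: L=echo=BASE, R=bravo -> take RIGHT -> bravo
i=2: L=bravo R=bravo -> agree -> bravo
i=3: L=echo, R=delta=BASE -> take LEFT -> echo
i=4: BASE=bravo L=foxtrot R=echo all differ -> CONFLICT
i=5: L=charlie R=charlie -> agree -> charlie
i=6: L=bravo, R=delta=BASE -> take LEFT -> bravo
i=7: L=bravo R=bravo -> agree -> bravo
Conflict count: 2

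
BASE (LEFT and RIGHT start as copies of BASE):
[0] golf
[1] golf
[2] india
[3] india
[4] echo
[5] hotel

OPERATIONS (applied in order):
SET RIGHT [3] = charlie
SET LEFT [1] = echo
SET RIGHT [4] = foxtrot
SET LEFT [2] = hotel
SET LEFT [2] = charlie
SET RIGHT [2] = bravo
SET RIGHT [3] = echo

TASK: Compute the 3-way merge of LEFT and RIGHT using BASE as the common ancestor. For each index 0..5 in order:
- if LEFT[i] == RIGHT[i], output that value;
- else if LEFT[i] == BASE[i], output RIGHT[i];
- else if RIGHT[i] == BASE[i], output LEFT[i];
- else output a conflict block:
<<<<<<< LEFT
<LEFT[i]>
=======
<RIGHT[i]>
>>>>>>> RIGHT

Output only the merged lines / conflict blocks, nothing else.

Final LEFT:  [golf, echo, charlie, india, echo, hotel]
Final RIGHT: [golf, golf, bravo, echo, foxtrot, hotel]
i=0: L=golf R=golf -> agree -> golf
i=1: L=echo, R=golf=BASE -> take LEFT -> echo
i=2: BASE=india L=charlie R=bravo all differ -> CONFLICT
i=3: L=india=BASE, R=echo -> take RIGHT -> echo
i=4: L=echo=BASE, R=foxtrot -> take RIGHT -> foxtrot
i=5: L=hotel R=hotel -> agree -> hotel

Answer: golf
echo
<<<<<<< LEFT
charlie
=======
bravo
>>>>>>> RIGHT
echo
foxtrot
hotel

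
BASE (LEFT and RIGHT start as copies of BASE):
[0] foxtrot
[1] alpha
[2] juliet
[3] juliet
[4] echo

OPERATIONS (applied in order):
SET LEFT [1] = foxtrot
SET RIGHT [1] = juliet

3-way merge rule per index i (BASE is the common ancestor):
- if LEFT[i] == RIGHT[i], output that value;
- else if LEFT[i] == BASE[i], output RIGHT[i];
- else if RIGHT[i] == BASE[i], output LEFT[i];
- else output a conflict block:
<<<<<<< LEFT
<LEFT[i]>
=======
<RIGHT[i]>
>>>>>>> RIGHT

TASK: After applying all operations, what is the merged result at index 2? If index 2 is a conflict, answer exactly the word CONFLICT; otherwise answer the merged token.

Answer: juliet

Derivation:
Final LEFT:  [foxtrot, foxtrot, juliet, juliet, echo]
Final RIGHT: [foxtrot, juliet, juliet, juliet, echo]
i=0: L=foxtrot R=foxtrot -> agree -> foxtrot
i=1: BASE=alpha L=foxtrot R=juliet all differ -> CONFLICT
i=2: L=juliet R=juliet -> agree -> juliet
i=3: L=juliet R=juliet -> agree -> juliet
i=4: L=echo R=echo -> agree -> echo
Index 2 -> juliet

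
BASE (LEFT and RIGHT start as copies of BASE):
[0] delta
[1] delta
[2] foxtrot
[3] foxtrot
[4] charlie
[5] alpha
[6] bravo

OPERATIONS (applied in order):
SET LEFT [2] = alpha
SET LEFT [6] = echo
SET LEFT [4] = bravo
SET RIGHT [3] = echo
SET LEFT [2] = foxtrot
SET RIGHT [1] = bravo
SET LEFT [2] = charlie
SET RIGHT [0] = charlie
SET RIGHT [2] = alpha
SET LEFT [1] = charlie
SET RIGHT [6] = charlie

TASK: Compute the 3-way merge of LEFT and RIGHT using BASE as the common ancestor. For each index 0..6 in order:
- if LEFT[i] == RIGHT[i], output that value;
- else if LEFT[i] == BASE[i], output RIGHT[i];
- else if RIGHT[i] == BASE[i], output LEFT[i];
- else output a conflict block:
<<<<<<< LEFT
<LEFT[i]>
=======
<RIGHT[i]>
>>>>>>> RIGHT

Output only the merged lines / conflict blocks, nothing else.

Final LEFT:  [delta, charlie, charlie, foxtrot, bravo, alpha, echo]
Final RIGHT: [charlie, bravo, alpha, echo, charlie, alpha, charlie]
i=0: L=delta=BASE, R=charlie -> take RIGHT -> charlie
i=1: BASE=delta L=charlie R=bravo all differ -> CONFLICT
i=2: BASE=foxtrot L=charlie R=alpha all differ -> CONFLICT
i=3: L=foxtrot=BASE, R=echo -> take RIGHT -> echo
i=4: L=bravo, R=charlie=BASE -> take LEFT -> bravo
i=5: L=alpha R=alpha -> agree -> alpha
i=6: BASE=bravo L=echo R=charlie all differ -> CONFLICT

Answer: charlie
<<<<<<< LEFT
charlie
=======
bravo
>>>>>>> RIGHT
<<<<<<< LEFT
charlie
=======
alpha
>>>>>>> RIGHT
echo
bravo
alpha
<<<<<<< LEFT
echo
=======
charlie
>>>>>>> RIGHT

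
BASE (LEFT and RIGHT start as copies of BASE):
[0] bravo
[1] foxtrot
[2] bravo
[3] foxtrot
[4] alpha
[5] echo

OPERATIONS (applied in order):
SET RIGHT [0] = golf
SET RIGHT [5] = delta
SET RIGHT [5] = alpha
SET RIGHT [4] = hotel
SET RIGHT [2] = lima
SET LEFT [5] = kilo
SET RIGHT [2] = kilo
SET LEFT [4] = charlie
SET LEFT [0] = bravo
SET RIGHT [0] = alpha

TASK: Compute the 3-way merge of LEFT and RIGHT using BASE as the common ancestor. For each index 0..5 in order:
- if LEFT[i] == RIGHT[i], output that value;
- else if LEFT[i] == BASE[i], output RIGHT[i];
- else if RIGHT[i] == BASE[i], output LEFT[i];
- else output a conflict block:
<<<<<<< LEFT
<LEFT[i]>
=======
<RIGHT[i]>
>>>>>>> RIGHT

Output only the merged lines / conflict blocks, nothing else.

Final LEFT:  [bravo, foxtrot, bravo, foxtrot, charlie, kilo]
Final RIGHT: [alpha, foxtrot, kilo, foxtrot, hotel, alpha]
i=0: L=bravo=BASE, R=alpha -> take RIGHT -> alpha
i=1: L=foxtrot R=foxtrot -> agree -> foxtrot
i=2: L=bravo=BASE, R=kilo -> take RIGHT -> kilo
i=3: L=foxtrot R=foxtrot -> agree -> foxtrot
i=4: BASE=alpha L=charlie R=hotel all differ -> CONFLICT
i=5: BASE=echo L=kilo R=alpha all differ -> CONFLICT

Answer: alpha
foxtrot
kilo
foxtrot
<<<<<<< LEFT
charlie
=======
hotel
>>>>>>> RIGHT
<<<<<<< LEFT
kilo
=======
alpha
>>>>>>> RIGHT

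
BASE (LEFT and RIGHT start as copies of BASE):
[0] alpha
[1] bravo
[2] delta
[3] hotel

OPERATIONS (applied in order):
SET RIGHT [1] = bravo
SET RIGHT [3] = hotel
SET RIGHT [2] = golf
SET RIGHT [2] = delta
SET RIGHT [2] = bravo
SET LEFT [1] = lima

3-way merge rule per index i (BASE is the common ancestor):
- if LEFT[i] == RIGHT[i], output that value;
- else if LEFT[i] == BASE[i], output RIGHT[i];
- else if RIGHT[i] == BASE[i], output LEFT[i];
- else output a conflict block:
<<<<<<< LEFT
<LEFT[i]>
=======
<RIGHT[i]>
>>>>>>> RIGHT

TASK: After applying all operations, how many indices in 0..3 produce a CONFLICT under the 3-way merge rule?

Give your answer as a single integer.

Answer: 0

Derivation:
Final LEFT:  [alpha, lima, delta, hotel]
Final RIGHT: [alpha, bravo, bravo, hotel]
i=0: L=alpha R=alpha -> agree -> alpha
i=1: L=lima, R=bravo=BASE -> take LEFT -> lima
i=2: L=delta=BASE, R=bravo -> take RIGHT -> bravo
i=3: L=hotel R=hotel -> agree -> hotel
Conflict count: 0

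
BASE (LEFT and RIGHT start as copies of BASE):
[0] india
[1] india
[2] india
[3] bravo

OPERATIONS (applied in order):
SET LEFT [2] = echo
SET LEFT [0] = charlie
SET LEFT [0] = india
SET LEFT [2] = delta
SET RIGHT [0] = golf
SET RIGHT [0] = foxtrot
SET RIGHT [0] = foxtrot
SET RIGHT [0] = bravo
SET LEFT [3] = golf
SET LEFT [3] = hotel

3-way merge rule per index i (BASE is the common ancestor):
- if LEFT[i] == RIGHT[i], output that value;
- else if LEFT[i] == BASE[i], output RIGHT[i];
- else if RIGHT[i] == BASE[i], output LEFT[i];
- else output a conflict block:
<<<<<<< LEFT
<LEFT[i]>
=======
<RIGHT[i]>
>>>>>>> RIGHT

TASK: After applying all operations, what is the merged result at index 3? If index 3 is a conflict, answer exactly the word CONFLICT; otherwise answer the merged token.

Final LEFT:  [india, india, delta, hotel]
Final RIGHT: [bravo, india, india, bravo]
i=0: L=india=BASE, R=bravo -> take RIGHT -> bravo
i=1: L=india R=india -> agree -> india
i=2: L=delta, R=india=BASE -> take LEFT -> delta
i=3: L=hotel, R=bravo=BASE -> take LEFT -> hotel
Index 3 -> hotel

Answer: hotel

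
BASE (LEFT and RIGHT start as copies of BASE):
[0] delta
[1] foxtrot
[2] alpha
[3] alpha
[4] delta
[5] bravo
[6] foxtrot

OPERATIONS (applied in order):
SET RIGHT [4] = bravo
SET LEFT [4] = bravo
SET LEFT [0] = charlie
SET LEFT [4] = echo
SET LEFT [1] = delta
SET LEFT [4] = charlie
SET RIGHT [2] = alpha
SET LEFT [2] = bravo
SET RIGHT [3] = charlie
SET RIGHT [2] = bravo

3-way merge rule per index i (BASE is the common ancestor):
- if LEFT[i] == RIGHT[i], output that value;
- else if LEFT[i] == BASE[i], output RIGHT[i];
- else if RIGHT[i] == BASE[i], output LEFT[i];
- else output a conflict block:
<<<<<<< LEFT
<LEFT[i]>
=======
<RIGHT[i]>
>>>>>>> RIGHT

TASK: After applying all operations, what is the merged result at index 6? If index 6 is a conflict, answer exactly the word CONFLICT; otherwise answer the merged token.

Final LEFT:  [charlie, delta, bravo, alpha, charlie, bravo, foxtrot]
Final RIGHT: [delta, foxtrot, bravo, charlie, bravo, bravo, foxtrot]
i=0: L=charlie, R=delta=BASE -> take LEFT -> charlie
i=1: L=delta, R=foxtrot=BASE -> take LEFT -> delta
i=2: L=bravo R=bravo -> agree -> bravo
i=3: L=alpha=BASE, R=charlie -> take RIGHT -> charlie
i=4: BASE=delta L=charlie R=bravo all differ -> CONFLICT
i=5: L=bravo R=bravo -> agree -> bravo
i=6: L=foxtrot R=foxtrot -> agree -> foxtrot
Index 6 -> foxtrot

Answer: foxtrot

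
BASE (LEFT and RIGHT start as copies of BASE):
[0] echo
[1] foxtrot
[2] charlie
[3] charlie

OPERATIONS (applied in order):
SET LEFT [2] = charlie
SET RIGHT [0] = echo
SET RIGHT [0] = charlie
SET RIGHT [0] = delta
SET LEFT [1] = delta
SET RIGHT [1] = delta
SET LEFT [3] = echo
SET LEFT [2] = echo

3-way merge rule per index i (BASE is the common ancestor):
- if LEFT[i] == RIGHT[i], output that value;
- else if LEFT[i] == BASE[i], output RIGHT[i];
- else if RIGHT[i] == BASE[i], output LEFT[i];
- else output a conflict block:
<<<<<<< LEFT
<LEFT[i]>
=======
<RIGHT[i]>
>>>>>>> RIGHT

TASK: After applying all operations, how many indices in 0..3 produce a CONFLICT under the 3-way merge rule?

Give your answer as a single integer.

Answer: 0

Derivation:
Final LEFT:  [echo, delta, echo, echo]
Final RIGHT: [delta, delta, charlie, charlie]
i=0: L=echo=BASE, R=delta -> take RIGHT -> delta
i=1: L=delta R=delta -> agree -> delta
i=2: L=echo, R=charlie=BASE -> take LEFT -> echo
i=3: L=echo, R=charlie=BASE -> take LEFT -> echo
Conflict count: 0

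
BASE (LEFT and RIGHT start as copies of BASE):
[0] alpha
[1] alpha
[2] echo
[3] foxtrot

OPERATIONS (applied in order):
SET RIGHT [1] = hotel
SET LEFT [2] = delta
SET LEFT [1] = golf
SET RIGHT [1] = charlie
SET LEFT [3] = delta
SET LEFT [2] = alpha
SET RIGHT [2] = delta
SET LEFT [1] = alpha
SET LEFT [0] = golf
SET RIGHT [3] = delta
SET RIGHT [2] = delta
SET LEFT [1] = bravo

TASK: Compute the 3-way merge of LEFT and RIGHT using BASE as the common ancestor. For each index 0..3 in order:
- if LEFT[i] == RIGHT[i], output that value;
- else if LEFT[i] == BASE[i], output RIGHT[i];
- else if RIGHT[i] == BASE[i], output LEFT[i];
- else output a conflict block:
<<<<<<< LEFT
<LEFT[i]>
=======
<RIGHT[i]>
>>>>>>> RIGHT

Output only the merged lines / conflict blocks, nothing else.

Final LEFT:  [golf, bravo, alpha, delta]
Final RIGHT: [alpha, charlie, delta, delta]
i=0: L=golf, R=alpha=BASE -> take LEFT -> golf
i=1: BASE=alpha L=bravo R=charlie all differ -> CONFLICT
i=2: BASE=echo L=alpha R=delta all differ -> CONFLICT
i=3: L=delta R=delta -> agree -> delta

Answer: golf
<<<<<<< LEFT
bravo
=======
charlie
>>>>>>> RIGHT
<<<<<<< LEFT
alpha
=======
delta
>>>>>>> RIGHT
delta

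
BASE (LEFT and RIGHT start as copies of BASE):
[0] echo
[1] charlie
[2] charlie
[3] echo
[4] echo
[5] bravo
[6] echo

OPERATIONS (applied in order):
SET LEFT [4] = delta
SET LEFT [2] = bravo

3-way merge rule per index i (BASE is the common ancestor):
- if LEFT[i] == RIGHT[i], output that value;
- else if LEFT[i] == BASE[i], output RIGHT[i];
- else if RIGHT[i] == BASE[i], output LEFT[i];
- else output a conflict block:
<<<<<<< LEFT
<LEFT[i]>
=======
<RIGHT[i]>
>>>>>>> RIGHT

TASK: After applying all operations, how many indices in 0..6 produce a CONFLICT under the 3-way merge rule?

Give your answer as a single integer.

Answer: 0

Derivation:
Final LEFT:  [echo, charlie, bravo, echo, delta, bravo, echo]
Final RIGHT: [echo, charlie, charlie, echo, echo, bravo, echo]
i=0: L=echo R=echo -> agree -> echo
i=1: L=charlie R=charlie -> agree -> charlie
i=2: L=bravo, R=charlie=BASE -> take LEFT -> bravo
i=3: L=echo R=echo -> agree -> echo
i=4: L=delta, R=echo=BASE -> take LEFT -> delta
i=5: L=bravo R=bravo -> agree -> bravo
i=6: L=echo R=echo -> agree -> echo
Conflict count: 0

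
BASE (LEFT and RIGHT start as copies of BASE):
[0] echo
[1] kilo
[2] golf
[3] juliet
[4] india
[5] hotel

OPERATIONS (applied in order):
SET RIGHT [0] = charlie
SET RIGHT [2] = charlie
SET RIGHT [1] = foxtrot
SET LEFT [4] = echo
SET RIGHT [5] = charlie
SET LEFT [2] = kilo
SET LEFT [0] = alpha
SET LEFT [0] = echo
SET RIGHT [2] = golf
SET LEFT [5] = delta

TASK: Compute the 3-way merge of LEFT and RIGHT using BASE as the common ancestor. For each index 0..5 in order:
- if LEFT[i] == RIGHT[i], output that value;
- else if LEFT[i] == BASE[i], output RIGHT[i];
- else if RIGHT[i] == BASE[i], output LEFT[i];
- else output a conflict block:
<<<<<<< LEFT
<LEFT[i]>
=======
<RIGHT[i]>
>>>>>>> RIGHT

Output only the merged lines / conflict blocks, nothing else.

Final LEFT:  [echo, kilo, kilo, juliet, echo, delta]
Final RIGHT: [charlie, foxtrot, golf, juliet, india, charlie]
i=0: L=echo=BASE, R=charlie -> take RIGHT -> charlie
i=1: L=kilo=BASE, R=foxtrot -> take RIGHT -> foxtrot
i=2: L=kilo, R=golf=BASE -> take LEFT -> kilo
i=3: L=juliet R=juliet -> agree -> juliet
i=4: L=echo, R=india=BASE -> take LEFT -> echo
i=5: BASE=hotel L=delta R=charlie all differ -> CONFLICT

Answer: charlie
foxtrot
kilo
juliet
echo
<<<<<<< LEFT
delta
=======
charlie
>>>>>>> RIGHT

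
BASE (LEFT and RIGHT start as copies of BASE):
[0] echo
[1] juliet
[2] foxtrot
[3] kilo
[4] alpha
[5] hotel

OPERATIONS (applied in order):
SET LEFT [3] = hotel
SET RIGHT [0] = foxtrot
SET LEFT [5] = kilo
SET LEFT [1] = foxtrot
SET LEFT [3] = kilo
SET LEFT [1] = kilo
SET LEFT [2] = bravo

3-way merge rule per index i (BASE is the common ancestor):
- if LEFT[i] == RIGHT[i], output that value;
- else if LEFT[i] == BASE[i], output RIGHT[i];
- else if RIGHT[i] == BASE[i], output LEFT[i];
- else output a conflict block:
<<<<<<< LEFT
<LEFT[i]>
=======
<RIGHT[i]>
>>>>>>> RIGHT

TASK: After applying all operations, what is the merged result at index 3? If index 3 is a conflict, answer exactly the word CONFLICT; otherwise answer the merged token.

Final LEFT:  [echo, kilo, bravo, kilo, alpha, kilo]
Final RIGHT: [foxtrot, juliet, foxtrot, kilo, alpha, hotel]
i=0: L=echo=BASE, R=foxtrot -> take RIGHT -> foxtrot
i=1: L=kilo, R=juliet=BASE -> take LEFT -> kilo
i=2: L=bravo, R=foxtrot=BASE -> take LEFT -> bravo
i=3: L=kilo R=kilo -> agree -> kilo
i=4: L=alpha R=alpha -> agree -> alpha
i=5: L=kilo, R=hotel=BASE -> take LEFT -> kilo
Index 3 -> kilo

Answer: kilo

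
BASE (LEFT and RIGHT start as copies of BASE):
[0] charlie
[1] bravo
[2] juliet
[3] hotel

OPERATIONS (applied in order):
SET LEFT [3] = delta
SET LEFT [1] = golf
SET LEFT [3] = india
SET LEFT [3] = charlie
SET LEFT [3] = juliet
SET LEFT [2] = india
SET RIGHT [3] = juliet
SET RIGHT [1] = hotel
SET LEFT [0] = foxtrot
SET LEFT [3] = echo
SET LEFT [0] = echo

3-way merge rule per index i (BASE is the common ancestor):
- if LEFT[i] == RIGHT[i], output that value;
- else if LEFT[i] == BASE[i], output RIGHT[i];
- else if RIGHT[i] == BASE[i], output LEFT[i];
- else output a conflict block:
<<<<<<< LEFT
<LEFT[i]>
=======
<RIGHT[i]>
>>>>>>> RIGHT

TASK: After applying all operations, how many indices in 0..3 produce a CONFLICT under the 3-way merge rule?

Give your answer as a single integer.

Final LEFT:  [echo, golf, india, echo]
Final RIGHT: [charlie, hotel, juliet, juliet]
i=0: L=echo, R=charlie=BASE -> take LEFT -> echo
i=1: BASE=bravo L=golf R=hotel all differ -> CONFLICT
i=2: L=india, R=juliet=BASE -> take LEFT -> india
i=3: BASE=hotel L=echo R=juliet all differ -> CONFLICT
Conflict count: 2

Answer: 2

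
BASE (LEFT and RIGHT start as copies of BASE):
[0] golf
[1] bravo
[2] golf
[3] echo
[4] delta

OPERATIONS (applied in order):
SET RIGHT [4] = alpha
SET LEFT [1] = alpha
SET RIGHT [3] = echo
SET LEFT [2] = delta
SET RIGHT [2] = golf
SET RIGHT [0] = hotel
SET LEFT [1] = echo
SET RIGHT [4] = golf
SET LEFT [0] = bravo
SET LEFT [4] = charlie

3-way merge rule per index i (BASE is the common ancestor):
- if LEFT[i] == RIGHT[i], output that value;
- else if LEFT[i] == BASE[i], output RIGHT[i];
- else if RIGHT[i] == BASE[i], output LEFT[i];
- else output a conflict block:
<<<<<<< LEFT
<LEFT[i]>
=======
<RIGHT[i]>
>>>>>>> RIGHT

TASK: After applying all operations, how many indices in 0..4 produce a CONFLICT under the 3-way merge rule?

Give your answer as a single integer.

Answer: 2

Derivation:
Final LEFT:  [bravo, echo, delta, echo, charlie]
Final RIGHT: [hotel, bravo, golf, echo, golf]
i=0: BASE=golf L=bravo R=hotel all differ -> CONFLICT
i=1: L=echo, R=bravo=BASE -> take LEFT -> echo
i=2: L=delta, R=golf=BASE -> take LEFT -> delta
i=3: L=echo R=echo -> agree -> echo
i=4: BASE=delta L=charlie R=golf all differ -> CONFLICT
Conflict count: 2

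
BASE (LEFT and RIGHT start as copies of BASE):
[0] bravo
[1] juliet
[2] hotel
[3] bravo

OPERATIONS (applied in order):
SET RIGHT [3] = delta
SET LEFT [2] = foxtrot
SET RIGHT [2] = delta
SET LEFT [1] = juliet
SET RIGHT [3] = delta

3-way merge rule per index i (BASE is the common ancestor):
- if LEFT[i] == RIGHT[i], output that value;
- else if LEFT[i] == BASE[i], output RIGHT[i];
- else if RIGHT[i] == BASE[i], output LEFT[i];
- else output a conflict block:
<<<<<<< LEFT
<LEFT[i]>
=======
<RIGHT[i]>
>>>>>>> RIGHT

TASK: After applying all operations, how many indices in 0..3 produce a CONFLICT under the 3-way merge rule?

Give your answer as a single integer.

Answer: 1

Derivation:
Final LEFT:  [bravo, juliet, foxtrot, bravo]
Final RIGHT: [bravo, juliet, delta, delta]
i=0: L=bravo R=bravo -> agree -> bravo
i=1: L=juliet R=juliet -> agree -> juliet
i=2: BASE=hotel L=foxtrot R=delta all differ -> CONFLICT
i=3: L=bravo=BASE, R=delta -> take RIGHT -> delta
Conflict count: 1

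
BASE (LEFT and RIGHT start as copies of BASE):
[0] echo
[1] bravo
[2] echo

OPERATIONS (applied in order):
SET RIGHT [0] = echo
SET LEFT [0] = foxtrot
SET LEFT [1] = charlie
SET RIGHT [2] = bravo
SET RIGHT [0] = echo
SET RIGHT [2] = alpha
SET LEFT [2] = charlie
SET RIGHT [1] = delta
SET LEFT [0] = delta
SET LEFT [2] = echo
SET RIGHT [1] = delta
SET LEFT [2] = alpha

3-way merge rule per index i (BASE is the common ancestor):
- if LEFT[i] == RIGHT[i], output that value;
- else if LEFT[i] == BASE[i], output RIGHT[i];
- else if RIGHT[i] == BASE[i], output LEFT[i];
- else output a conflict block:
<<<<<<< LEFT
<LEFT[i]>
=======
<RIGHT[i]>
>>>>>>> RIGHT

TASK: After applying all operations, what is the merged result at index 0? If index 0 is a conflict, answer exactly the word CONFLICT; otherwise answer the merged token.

Final LEFT:  [delta, charlie, alpha]
Final RIGHT: [echo, delta, alpha]
i=0: L=delta, R=echo=BASE -> take LEFT -> delta
i=1: BASE=bravo L=charlie R=delta all differ -> CONFLICT
i=2: L=alpha R=alpha -> agree -> alpha
Index 0 -> delta

Answer: delta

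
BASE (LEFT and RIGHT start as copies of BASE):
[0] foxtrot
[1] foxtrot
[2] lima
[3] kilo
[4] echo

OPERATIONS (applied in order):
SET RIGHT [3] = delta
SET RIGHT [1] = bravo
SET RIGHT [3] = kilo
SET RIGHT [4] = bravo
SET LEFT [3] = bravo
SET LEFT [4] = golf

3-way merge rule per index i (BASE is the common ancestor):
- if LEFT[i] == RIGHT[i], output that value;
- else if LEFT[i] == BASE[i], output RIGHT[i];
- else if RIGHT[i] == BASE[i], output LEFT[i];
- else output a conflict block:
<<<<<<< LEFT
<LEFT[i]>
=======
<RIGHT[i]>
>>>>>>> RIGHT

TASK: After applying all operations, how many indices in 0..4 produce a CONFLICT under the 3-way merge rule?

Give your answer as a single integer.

Answer: 1

Derivation:
Final LEFT:  [foxtrot, foxtrot, lima, bravo, golf]
Final RIGHT: [foxtrot, bravo, lima, kilo, bravo]
i=0: L=foxtrot R=foxtrot -> agree -> foxtrot
i=1: L=foxtrot=BASE, R=bravo -> take RIGHT -> bravo
i=2: L=lima R=lima -> agree -> lima
i=3: L=bravo, R=kilo=BASE -> take LEFT -> bravo
i=4: BASE=echo L=golf R=bravo all differ -> CONFLICT
Conflict count: 1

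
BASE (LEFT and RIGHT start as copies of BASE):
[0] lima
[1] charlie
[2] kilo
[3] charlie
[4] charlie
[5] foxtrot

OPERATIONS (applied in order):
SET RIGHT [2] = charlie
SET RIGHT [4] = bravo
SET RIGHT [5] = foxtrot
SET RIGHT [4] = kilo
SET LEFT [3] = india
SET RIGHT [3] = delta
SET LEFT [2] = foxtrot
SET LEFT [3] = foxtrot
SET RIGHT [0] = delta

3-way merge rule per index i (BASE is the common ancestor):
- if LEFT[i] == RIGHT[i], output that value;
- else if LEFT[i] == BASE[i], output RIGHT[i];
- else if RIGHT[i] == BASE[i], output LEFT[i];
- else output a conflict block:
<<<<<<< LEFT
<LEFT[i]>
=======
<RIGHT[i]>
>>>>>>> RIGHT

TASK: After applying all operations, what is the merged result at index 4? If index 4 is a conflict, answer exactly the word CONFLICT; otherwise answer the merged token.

Final LEFT:  [lima, charlie, foxtrot, foxtrot, charlie, foxtrot]
Final RIGHT: [delta, charlie, charlie, delta, kilo, foxtrot]
i=0: L=lima=BASE, R=delta -> take RIGHT -> delta
i=1: L=charlie R=charlie -> agree -> charlie
i=2: BASE=kilo L=foxtrot R=charlie all differ -> CONFLICT
i=3: BASE=charlie L=foxtrot R=delta all differ -> CONFLICT
i=4: L=charlie=BASE, R=kilo -> take RIGHT -> kilo
i=5: L=foxtrot R=foxtrot -> agree -> foxtrot
Index 4 -> kilo

Answer: kilo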